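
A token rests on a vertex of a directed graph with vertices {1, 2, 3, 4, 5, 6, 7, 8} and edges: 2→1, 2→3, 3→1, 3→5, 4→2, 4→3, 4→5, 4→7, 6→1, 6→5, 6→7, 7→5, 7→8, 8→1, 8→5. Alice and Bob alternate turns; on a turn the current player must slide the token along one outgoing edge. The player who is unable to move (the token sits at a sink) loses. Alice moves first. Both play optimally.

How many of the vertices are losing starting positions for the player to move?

Classify positions by backward induction: terminal positions (no move available) are L. From any other position, the mover wins iff some move reaches an L.
Every edge goes from a vertex to one that appears earlier in the order 1, 5, 8, 3, 2, 7, 4, 6, so processing vertices in that order labels each vertex after all of its successors.
1: no outgoing edge → L
5: no outgoing edge → L
8: →5(L), so W
3: →5(L), so W
2: →1(L), so W
7: →5(L), so W
4: →5(L), so W
6: →5(L), so W
The L vertices are 1, 5; that is 2 in all.

2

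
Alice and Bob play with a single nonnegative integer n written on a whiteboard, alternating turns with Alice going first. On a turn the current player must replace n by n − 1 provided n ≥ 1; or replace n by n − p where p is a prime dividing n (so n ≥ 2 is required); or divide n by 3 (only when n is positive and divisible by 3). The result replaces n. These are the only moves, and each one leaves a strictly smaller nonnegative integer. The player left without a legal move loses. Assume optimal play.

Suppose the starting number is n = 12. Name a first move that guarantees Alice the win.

Move to 4.

Label each position W (a win for the player to move) or L (a loss). A position with no legal move is L; any other position is W exactly when some move reaches an L, and L when every move reaches a W.
n=0: no move → L
n=1: can move to 0, which is L ⇒ W
n=2: can move to 0, which is L ⇒ W
n=3: can move to 0, which is L ⇒ W
n=4: moves to 2(W), 3(W); every one is W ⇒ L
n=5: can move to 0, which is L ⇒ W
n=6: can move to 4, which is L ⇒ W
n=7: can move to 0, which is L ⇒ W
n=8: moves to 6(W), 7(W); every one is W ⇒ L
n=9: can move to 8, which is L ⇒ W
n=10: can move to 8, which is L ⇒ W
n=11: can move to 0, which is L ⇒ W
n=12: can move to 4, which is L ⇒ W
From 12, the L positions reachable in one move are: 4.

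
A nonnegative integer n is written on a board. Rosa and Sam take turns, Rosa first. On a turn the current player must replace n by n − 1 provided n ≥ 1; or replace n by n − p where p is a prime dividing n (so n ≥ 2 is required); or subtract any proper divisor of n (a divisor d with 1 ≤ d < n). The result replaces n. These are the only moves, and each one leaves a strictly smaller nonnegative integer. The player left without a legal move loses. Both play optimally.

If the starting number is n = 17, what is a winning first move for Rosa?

Move to 0.

Label each position W (a win for the player to move) or L (a loss). A position with no legal move is L; any other position is W exactly when some move reaches an L, and L when every move reaches a W.
n=0: no move → L
n=1: W (go to 0, an L position)
n=2: W (go to 0, an L position)
n=3: W (go to 0, an L position)
n=4: L (options 2(W), 3(W) are all W)
n=5: W (go to 0, an L position)
n=6: W (go to 4, an L position)
n=7: W (go to 0, an L position)
n=8: W (go to 4, an L position)
n=9: L (options 6(W), 8(W) are all W)
n=10: W (go to 9, an L position)
n=11: W (go to 0, an L position)
n=12: W (go to 9, an L position)
n=13: W (go to 0, an L position)
n=14: L (options 7(W), 12(W), 13(W) are all W)
n=15: W (go to 14, an L position)
n=16: W (go to 14, an L position)
n=17: W (go to 0, an L position)
From 17, the L positions reachable in one move are: 0.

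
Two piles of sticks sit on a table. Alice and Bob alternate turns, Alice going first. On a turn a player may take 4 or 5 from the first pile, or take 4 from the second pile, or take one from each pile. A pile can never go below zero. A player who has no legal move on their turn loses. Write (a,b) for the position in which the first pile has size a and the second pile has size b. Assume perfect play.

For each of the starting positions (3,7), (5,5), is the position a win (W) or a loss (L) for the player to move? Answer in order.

(3,7): L, (5,5): W

Work bottom-up. With no move the player to move loses. Otherwise the position is W if at least one move leads to an L position for the opponent, and L if every move leads to a W.
No move ever increases a pile, so every position that can arise here has a ≤ 5 and b ≤ 7; it is enough to label the cells with 0 ≤ a ≤ 5 and 0 ≤ b ≤ 7.
Every move lowers a or b (never raises either), so fill the grid row by row in increasing a, and left to right within a row: each cell's successors are then already labelled.
      b=0  b=1  b=2  b=3  b=4  b=5  b=6  b=7
a=0:    L    L    L    L    W    W    W    W
a=1:    L    W    W    W    W    L    L    L
a=2:    L    W    L    L    W    L    W    W
a=3:    L    W    L    W    W    L    W    L
a=4:    W    W    W    W    L    L    W    L
a=5:    W    W    W    W    L    W    W    W
Cells with no legal move (terminal, hence L): (0,0), (0,1), (0,2), (0,3), (1,0), (2,0), (3,0).
The remaining L cells, each justified by listing all of its moves:
(1,5): moves to (1,1)(W), (0,4)(W); every one is W ⇒ L
(1,6): moves to (1,2)(W), (0,5)(W); every one is W ⇒ L
(1,7): moves to (1,3)(W), (0,6)(W); every one is W ⇒ L
(2,2): the only move is to (1,1)(W), a W ⇒ L
(2,3): the only move is to (1,2)(W), a W ⇒ L
(2,5): moves to (2,1)(W), (1,4)(W); every one is W ⇒ L
(3,2): the only move is to (2,1)(W), a W ⇒ L
(3,5): moves to (3,1)(W), (2,4)(W); every one is W ⇒ L
(3,7): moves to (3,3)(W), (2,6)(W); every one is W ⇒ L
(4,4): moves to (0,4)(W), (4,0)(W), (3,3)(W); every one is W ⇒ L
(4,5): moves to (0,5)(W), (4,1)(W), (3,4)(W); every one is W ⇒ L
(4,7): moves to (0,7)(W), (4,3)(W), (3,6)(W); every one is W ⇒ L
(5,4): moves to (1,4)(W), (0,4)(W), (5,0)(W), (4,3)(W); every one is W ⇒ L
Every other cell has at least one move into one of the L cells above, so it is W.
(3,7): one of the L cells justified above, so L
(5,5): the move to (1,5) reaches an L cell, so W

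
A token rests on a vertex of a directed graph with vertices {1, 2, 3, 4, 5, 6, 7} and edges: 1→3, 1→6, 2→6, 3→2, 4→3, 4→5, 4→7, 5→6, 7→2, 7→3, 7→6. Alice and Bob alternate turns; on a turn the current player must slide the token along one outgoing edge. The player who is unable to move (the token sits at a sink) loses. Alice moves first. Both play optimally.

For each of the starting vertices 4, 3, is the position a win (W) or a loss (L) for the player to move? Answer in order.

4: W, 3: L

Compute win/loss labels from the base case upward. A position with no move is L. Any other position is W if it can reach an L in one move, else L.
Every edge goes from a vertex to one that appears earlier in the order 6, 2, 5, 3, 7, 4, 1, so processing vertices in that order labels each vertex after all of its successors.
6: no outgoing edge → L
2: can move to 6, which is L ⇒ W
5: can move to 6, which is L ⇒ W
3: the only move is to 2(W), a W ⇒ L
7: can move to 3, which is L ⇒ W
4: can move to 3, which is L ⇒ W
1: can move to 3, which is L ⇒ W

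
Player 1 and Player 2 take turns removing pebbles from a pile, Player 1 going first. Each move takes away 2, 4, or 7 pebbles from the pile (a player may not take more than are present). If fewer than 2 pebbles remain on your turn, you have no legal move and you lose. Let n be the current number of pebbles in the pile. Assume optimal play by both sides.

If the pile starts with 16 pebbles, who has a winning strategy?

Positions with no move are L. A position that does have a move is losing for the player to move precisely when every available move leads to a winning position for the opponent. Fill in the labels:
n=0: no move → L
n=1: no move → L
n=2: W (go to 0, an L position)
n=3: W (go to 1, an L position)
n=4: W (go to 0, an L position)
n=5: W (go to 1, an L position)
n=6: L (options 4(W), 2(W) are all W)
n=7: W (go to 0, an L position)
n=8: W (go to 6, an L position)
n=9: L (options 7(W), 5(W), 2(W) are all W)
n=10: W (go to 6, an L position)
n=11: W (go to 9, an L position)
n=12: L (options 10(W), 8(W), 5(W) are all W)
n=13: W (go to 9, an L position)
n=14: W (go to 12, an L position)
n=15: L (options 13(W), 11(W), 8(W) are all W)
n=16: W (go to 12, an L position)
From 16 Player 1 can remove 4, leaving 12, reaching an L position.

Player 1 wins.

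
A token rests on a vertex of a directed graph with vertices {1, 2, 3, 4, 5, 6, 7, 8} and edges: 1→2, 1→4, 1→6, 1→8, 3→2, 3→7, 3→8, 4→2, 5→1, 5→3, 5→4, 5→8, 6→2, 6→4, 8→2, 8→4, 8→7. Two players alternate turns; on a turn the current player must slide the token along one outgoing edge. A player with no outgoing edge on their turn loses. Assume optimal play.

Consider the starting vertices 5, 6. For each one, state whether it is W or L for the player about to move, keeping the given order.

5: L, 6: W

Use the standard recursion: the mover loses at a terminal position; elsewhere, the mover wins exactly when some move hands the opponent an L position.
Every edge goes from a vertex to one that appears earlier in the order 2, 7, 4, 6, 8, 3, 1, 5, so processing vertices in that order labels each vertex after all of its successors.
2: no outgoing edge → L
7: no outgoing edge → L
4: W (go to 2, an L position)
6: W (go to 2, an L position)
8: W (go to 7, an L position)
3: W (go to 7, an L position)
1: W (go to 2, an L position)
5: L (options 1(W), 3(W), 8(W), 4(W) are all W)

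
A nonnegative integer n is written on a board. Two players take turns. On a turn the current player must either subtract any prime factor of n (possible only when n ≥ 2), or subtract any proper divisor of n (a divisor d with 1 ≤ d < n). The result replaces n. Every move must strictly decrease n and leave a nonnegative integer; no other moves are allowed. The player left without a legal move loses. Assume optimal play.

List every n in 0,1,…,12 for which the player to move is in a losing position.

0, 1, 4, 9

Label each position W (a win for the player to move) or L (a loss). A position with no legal move is L; any other position is W exactly when some move reaches an L, and L when every move reaches a W.
n=0: no move → L
n=1: no move → L
n=2: →0(L), so W
n=3: →0(L), so W
n=4: →2(W), 3(W) — all W, so L
n=5: →0(L), so W
n=6: →4(L), so W
n=7: →0(L), so W
n=8: →4(L), so W
n=9: →6(W), 8(W) — all W, so L
n=10: →9(L), so W
n=11: →0(L), so W
n=12: →9(L), so W
Reading off the rows marked L gives the requested list; there are 4 such values of n.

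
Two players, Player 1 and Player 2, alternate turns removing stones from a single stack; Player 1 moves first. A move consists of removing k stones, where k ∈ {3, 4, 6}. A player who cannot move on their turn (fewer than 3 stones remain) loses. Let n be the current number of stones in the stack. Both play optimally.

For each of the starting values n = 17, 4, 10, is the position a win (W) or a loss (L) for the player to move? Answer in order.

Build the W/L table. Terminal = L. A non-terminal position is W if it has a move to some L; otherwise it is L.
n=0: no move → L
n=1: no move → L
n=2: no move → L
n=3: can move to 0, which is L ⇒ W
n=4: can move to 1, which is L ⇒ W
n=5: can move to 2, which is L ⇒ W
n=6: can move to 2, which is L ⇒ W
n=7: can move to 1, which is L ⇒ W
n=8: can move to 2, which is L ⇒ W
n=9: moves to 6(W), 5(W), 3(W); every one is W ⇒ L
n=10: moves to 7(W), 6(W), 4(W); every one is W ⇒ L
n=11: moves to 8(W), 7(W), 5(W); every one is W ⇒ L
n=12: can move to 9, which is L ⇒ W
n=13: can move to 10, which is L ⇒ W
n=14: can move to 11, which is L ⇒ W
n=15: can move to 11, which is L ⇒ W
n=16: can move to 10, which is L ⇒ W
n=17: can move to 11, which is L ⇒ W

17: W, 4: W, 10: L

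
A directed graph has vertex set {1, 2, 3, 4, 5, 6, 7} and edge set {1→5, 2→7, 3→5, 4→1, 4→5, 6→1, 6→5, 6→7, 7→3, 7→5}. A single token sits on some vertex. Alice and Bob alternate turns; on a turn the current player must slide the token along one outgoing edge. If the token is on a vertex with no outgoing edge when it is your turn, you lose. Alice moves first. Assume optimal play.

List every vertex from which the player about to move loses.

Label each position W (a win for the player to move) or L (a loss). A position with no legal move is L; any other position is W exactly when some move reaches an L, and L when every move reaches a W.
Every edge goes from a vertex to one that appears earlier in the order 5, 1, 3, 7, 6, 2, 4, so processing vertices in that order labels each vertex after all of its successors.
5: no outgoing edge → L
1: reaches L-position 5 → W
3: reaches L-position 5 → W
7: reaches L-position 5 → W
6: reaches L-position 5 → W
2: only reaches 7(W), which is W → L
4: reaches L-position 5 → W
The losing starting vertices are exactly the entries labelled L in this table (2 of them).

2, 5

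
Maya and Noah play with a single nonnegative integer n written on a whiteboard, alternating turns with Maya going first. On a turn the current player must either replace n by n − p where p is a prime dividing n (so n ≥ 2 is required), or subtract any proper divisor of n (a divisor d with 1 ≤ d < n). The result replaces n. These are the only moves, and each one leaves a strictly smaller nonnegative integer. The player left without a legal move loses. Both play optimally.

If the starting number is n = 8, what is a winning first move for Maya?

Compute win/loss labels from the base case upward. A position with no move is L. Any other position is W if it can reach an L in one move, else L.
n=0: no move → L
n=1: no move → L
n=2: W (go to 0, an L position)
n=3: W (go to 0, an L position)
n=4: L (options 2(W), 3(W) are all W)
n=5: W (go to 0, an L position)
n=6: W (go to 4, an L position)
n=7: W (go to 0, an L position)
n=8: W (go to 4, an L position)
From 8, the L positions reachable in one move are: 4.

Move to 4.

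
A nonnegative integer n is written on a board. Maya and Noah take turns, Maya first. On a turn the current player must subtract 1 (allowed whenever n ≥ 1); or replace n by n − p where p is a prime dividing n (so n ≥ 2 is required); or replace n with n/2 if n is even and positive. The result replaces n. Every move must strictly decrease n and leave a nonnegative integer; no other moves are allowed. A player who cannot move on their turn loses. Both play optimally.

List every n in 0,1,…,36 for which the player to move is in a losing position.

0, 4, 9, 14, 20, 24, 30, 34

Compute win/loss labels from the base case upward. A position with no move is L. Any other position is W if it can reach an L in one move, else L.
n=0: no move → L
n=1: W (go to 0, an L position)
n=2: W (go to 0, an L position)
n=3: W (go to 0, an L position)
n=4: L (options 2(W), 3(W) are all W)
n=5: W (go to 0, an L position)
n=6: W (go to 4, an L position)
n=7: W (go to 0, an L position)
n=8: W (go to 4, an L position)
n=9: L (options 6(W), 8(W) are all W)
n=10: W (go to 9, an L position)
n=11: W (go to 0, an L position)
n=12: W (go to 9, an L position)
n=13: W (go to 0, an L position)
n=14: L (options 7(W), 12(W), 13(W) are all W)
n=15: W (go to 14, an L position)
n=16: W (go to 14, an L position)
n=17: W (go to 0, an L position)
n=18: W (go to 9, an L position)
n=19: W (go to 0, an L position)
n=20: L (options 10(W), 15(W), 18(W), 19(W) are all W)
n=21: W (go to 14, an L position)
n=22: W (go to 20, an L position)
n=23: W (go to 0, an L position)
n=24: L (options 12(W), 21(W), 22(W), 23(W) are all W)
n=25: W (go to 20, an L position)
n=26: W (go to 24, an L position)
n=27: W (go to 24, an L position)
n=28: W (go to 14, an L position)
n=29: W (go to 0, an L position)
n=30: L (options 15(W), 25(W), 27(W), 28(W), 29(W) are all W)
n=31: W (go to 0, an L position)
n=32: W (go to 30, an L position)
n=33: W (go to 30, an L position)
n=34: L (options 17(W), 32(W), 33(W) are all W)
n=35: W (go to 30, an L position)
n=36: W (go to 34, an L position)
The losing starting values of n are exactly the entries labelled L in this table (8 of them).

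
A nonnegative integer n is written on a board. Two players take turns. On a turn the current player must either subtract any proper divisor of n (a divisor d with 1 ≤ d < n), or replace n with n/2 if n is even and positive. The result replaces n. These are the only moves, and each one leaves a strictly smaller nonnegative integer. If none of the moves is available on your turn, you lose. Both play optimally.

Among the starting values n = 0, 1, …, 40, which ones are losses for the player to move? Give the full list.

Build the W/L table. Terminal = L. A non-terminal position is W if it has a move to some L; otherwise it is L.
n=0: no move → L
n=1: no move → L
n=2: reaches L-position 1 → W
n=3: only reaches 2(W), which is W → L
n=4: reaches L-position 3 → W
n=5: only reaches 4(W), which is W → L
n=6: reaches L-position 3 → W
n=7: only reaches 6(W), which is W → L
n=8: reaches L-position 7 → W
n=9: only reaches 6(W), 8(W), all W → L
n=10: reaches L-position 5 → W
n=11: only reaches 10(W), which is W → L
n=12: reaches L-position 9 → W
n=13: only reaches 12(W), which is W → L
n=14: reaches L-position 7 → W
n=15: only reaches 10(W), 12(W), 14(W), all W → L
n=16: reaches L-position 15 → W
n=17: only reaches 16(W), which is W → L
n=18: reaches L-position 9 → W
n=19: only reaches 18(W), which is W → L
n=20: reaches L-position 15 → W
n=21: only reaches 14(W), 18(W), 20(W), all W → L
n=22: reaches L-position 11 → W
n=23: only reaches 22(W), which is W → L
n=24: reaches L-position 21 → W
n=25: only reaches 20(W), 24(W), all W → L
n=26: reaches L-position 13 → W
n=27: only reaches 18(W), 24(W), 26(W), all W → L
n=28: reaches L-position 21 → W
n=29: only reaches 28(W), which is W → L
n=30: reaches L-position 15 → W
n=31: only reaches 30(W), which is W → L
n=32: reaches L-position 31 → W
n=33: only reaches 22(W), 30(W), 32(W), all W → L
n=34: reaches L-position 17 → W
n=35: only reaches 28(W), 30(W), 34(W), all W → L
n=36: reaches L-position 27 → W
n=37: only reaches 36(W), which is W → L
n=38: reaches L-position 19 → W
n=39: only reaches 26(W), 36(W), 38(W), all W → L
n=40: reaches L-position 35 → W
Reading off the rows marked L gives the requested list; there are 21 such values of n.

0, 1, 3, 5, 7, 9, 11, 13, 15, 17, 19, 21, 23, 25, 27, 29, 31, 33, 35, 37, 39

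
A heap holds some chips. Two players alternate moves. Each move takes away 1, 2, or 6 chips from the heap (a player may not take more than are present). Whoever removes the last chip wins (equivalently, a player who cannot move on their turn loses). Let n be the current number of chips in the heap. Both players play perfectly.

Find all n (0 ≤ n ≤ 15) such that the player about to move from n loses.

0, 3, 7, 10, 14

Classify positions by backward induction: terminal positions (no move available) are L. From any other position, the mover wins iff some move reaches an L.
n=0: no move → L
n=1: →0(L), so W
n=2: →0(L), so W
n=3: →2(W), 1(W) — all W, so L
n=4: →3(L), so W
n=5: →3(L), so W
n=6: →0(L), so W
n=7: →6(W), 5(W), 1(W) — all W, so L
n=8: →7(L), so W
n=9: →7(L), so W
n=10: →9(W), 8(W), 4(W) — all W, so L
n=11: →10(L), so W
n=12: →10(L), so W
n=13: →7(L), so W
n=14: →13(W), 12(W), 8(W) — all W, so L
n=15: →14(L), so W
Reading off the rows marked L gives the requested list; there are 5 such values of n.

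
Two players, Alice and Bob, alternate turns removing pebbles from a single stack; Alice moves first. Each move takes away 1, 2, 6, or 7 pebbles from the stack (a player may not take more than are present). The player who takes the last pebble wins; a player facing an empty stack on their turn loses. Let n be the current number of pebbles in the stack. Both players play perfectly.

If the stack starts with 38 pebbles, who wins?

Label each position W (a win for the player to move) or L (a loss). A position with no legal move is L; any other position is W exactly when some move reaches an L, and L when every move reaches a W.
n=0: no move → L
n=1: can move to 0, which is L ⇒ W
n=2: can move to 0, which is L ⇒ W
n=3: moves to 2(W), 1(W); every one is W ⇒ L
n=4: can move to 3, which is L ⇒ W
n=5: can move to 3, which is L ⇒ W
n=6: can move to 0, which is L ⇒ W
n=7: can move to 0, which is L ⇒ W
n=8: moves to 7(W), 6(W), 2(W), 1(W); every one is W ⇒ L
n=9: can move to 8, which is L ⇒ W
n=10: can move to 8, which is L ⇒ W
n=11: moves to 10(W), 9(W), 5(W), 4(W); every one is W ⇒ L
n=12: can move to 11, which is L ⇒ W
n=13: can move to 11, which is L ⇒ W
n=14: can move to 8, which is L ⇒ W
n=15: can move to 8, which is L ⇒ W
n=16: moves to 15(W), 14(W), 10(W), 9(W); every one is W ⇒ L
n=17: can move to 16, which is L ⇒ W
n=18: can move to 16, which is L ⇒ W
n=19: moves to 18(W), 17(W), 13(W), 12(W); every one is W ⇒ L
n=20: can move to 19, which is L ⇒ W
n=21: can move to 19, which is L ⇒ W
n=22: can move to 16, which is L ⇒ W
n=23: can move to 16, which is L ⇒ W
n=24: moves to 23(W), 22(W), 18(W), 17(W); every one is W ⇒ L
n=25: can move to 24, which is L ⇒ W
n=26: can move to 24, which is L ⇒ W
n=27: moves to 26(W), 25(W), 21(W), 20(W); every one is W ⇒ L
n=28: can move to 27, which is L ⇒ W
n=29: can move to 27, which is L ⇒ W
n=30: can move to 24, which is L ⇒ W
n=31: can move to 24, which is L ⇒ W
n=32: moves to 31(W), 30(W), 26(W), 25(W); every one is W ⇒ L
n=33: can move to 32, which is L ⇒ W
n=34: can move to 32, which is L ⇒ W
n=35: moves to 34(W), 33(W), 29(W), 28(W); every one is W ⇒ L
n=36: can move to 35, which is L ⇒ W
n=37: can move to 35, which is L ⇒ W
n=38: can move to 32, which is L ⇒ W
The starting position 38 is W: Alice should remove 6, leaving 32, handing over an L position.

Alice wins.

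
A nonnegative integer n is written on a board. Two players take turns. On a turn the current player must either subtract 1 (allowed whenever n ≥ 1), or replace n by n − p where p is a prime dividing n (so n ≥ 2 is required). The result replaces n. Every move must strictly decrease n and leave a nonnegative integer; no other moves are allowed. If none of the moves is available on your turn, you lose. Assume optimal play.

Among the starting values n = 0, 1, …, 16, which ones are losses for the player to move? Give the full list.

Classify positions by backward induction: terminal positions (no move available) are L. From any other position, the mover wins iff some move reaches an L.
n=0: no move → L
n=1: W (go to 0, an L position)
n=2: W (go to 0, an L position)
n=3: W (go to 0, an L position)
n=4: L (options 2(W), 3(W) are all W)
n=5: W (go to 0, an L position)
n=6: W (go to 4, an L position)
n=7: W (go to 0, an L position)
n=8: L (options 6(W), 7(W) are all W)
n=9: W (go to 8, an L position)
n=10: W (go to 8, an L position)
n=11: W (go to 0, an L position)
n=12: L (options 9(W), 10(W), 11(W) are all W)
n=13: W (go to 0, an L position)
n=14: W (go to 12, an L position)
n=15: W (go to 12, an L position)
n=16: L (options 14(W), 15(W) are all W)
The losing starting values of n are exactly the entries labelled L in this table (5 of them).

0, 4, 8, 12, 16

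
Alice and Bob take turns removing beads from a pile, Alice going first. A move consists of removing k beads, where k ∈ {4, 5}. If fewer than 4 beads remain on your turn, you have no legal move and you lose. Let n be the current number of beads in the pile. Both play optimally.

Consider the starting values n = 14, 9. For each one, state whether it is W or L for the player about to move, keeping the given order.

Label each position W (a win for the player to move) or L (a loss). A position with no legal move is L; any other position is W exactly when some move reaches an L, and L when every move reaches a W.
n=0: no move → L
n=1: no move → L
n=2: no move → L
n=3: no move → L
n=4: reaches L-position 0 → W
n=5: reaches L-position 1 → W
n=6: reaches L-position 2 → W
n=7: reaches L-position 3 → W
n=8: reaches L-position 3 → W
n=9: only reaches 5(W), 4(W), all W → L
n=10: only reaches 6(W), 5(W), all W → L
n=11: only reaches 7(W), 6(W), all W → L
n=12: only reaches 8(W), 7(W), all W → L
n=13: reaches L-position 9 → W
n=14: reaches L-position 10 → W

14: W, 9: L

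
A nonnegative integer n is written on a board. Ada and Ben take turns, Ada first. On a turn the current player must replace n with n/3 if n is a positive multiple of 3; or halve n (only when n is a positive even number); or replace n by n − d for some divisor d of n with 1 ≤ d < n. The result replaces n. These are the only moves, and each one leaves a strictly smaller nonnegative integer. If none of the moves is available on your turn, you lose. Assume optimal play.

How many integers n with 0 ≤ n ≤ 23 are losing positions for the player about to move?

11

Label each position W (a win for the player to move) or L (a loss). A position with no legal move is L; any other position is W exactly when some move reaches an L, and L when every move reaches a W.
n=0: no move → L
n=1: no move → L
n=2: reaches L-position 1 → W
n=3: reaches L-position 1 → W
n=4: only reaches 2(W), 3(W), all W → L
n=5: reaches L-position 4 → W
n=6: reaches L-position 4 → W
n=7: only reaches 6(W), which is W → L
n=8: reaches L-position 4 → W
n=9: only reaches 3(W), 6(W), 8(W), all W → L
n=10: reaches L-position 9 → W
n=11: only reaches 10(W), which is W → L
n=12: reaches L-position 4 → W
n=13: only reaches 12(W), which is W → L
n=14: reaches L-position 7 → W
n=15: only reaches 5(W), 10(W), 12(W), 14(W), all W → L
n=16: reaches L-position 15 → W
n=17: only reaches 16(W), which is W → L
n=18: reaches L-position 9 → W
n=19: only reaches 18(W), which is W → L
n=20: reaches L-position 15 → W
n=21: reaches L-position 7 → W
n=22: reaches L-position 11 → W
n=23: only reaches 22(W), which is W → L
L entries with 0 ≤ n ≤ 23: n = 0, 1, 4, 7, 9, 11, 13, 15, 17, 19, 23; that makes 11.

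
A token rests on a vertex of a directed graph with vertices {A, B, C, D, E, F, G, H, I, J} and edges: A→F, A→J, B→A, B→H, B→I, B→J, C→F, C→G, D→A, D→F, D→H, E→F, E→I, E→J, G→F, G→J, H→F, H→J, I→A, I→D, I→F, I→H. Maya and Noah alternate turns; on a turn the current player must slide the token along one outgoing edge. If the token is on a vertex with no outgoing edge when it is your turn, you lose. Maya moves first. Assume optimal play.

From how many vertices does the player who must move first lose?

Use the standard recursion: the mover loses at a terminal position; elsewhere, the mover wins exactly when some move hands the opponent an L position.
Every edge goes from a vertex to one that appears earlier in the order J, F, G, A, H, D, I, E, B, C, so processing vertices in that order labels each vertex after all of its successors.
J: no outgoing edge → L
F: no outgoing edge → L
G: →F(L), so W
A: →F(L), so W
H: →F(L), so W
D: →F(L), so W
I: →F(L), so W
E: →F(L), so W
B: →J(L), so W
C: →F(L), so W
The L vertices are F, J; that is 2 in all.

2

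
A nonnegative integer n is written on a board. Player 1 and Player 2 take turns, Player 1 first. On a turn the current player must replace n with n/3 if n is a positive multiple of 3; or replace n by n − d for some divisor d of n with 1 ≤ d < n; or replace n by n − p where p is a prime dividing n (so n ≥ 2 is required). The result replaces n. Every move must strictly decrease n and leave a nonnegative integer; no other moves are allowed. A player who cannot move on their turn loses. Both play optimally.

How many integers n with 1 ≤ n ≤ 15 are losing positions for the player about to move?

Use the standard recursion: the mover loses at a terminal position; elsewhere, the mover wins exactly when some move hands the opponent an L position.
n=0: no move → L
n=1: no move → L
n=2: →0(L), so W
n=3: →0(L), so W
n=4: →2(W), 3(W) — all W, so L
n=5: →0(L), so W
n=6: →4(L), so W
n=7: →0(L), so W
n=8: →4(L), so W
n=9: →3(W), 6(W), 8(W) — all W, so L
n=10: →9(L), so W
n=11: →0(L), so W
n=12: →4(L), so W
n=13: →0(L), so W
n=14: →7(W), 12(W), 13(W) — all W, so L
n=15: →14(L), so W
L entries with 1 ≤ n ≤ 15 (n=0 is outside the asked range and is not counted): n = 1, 4, 9, 14; that makes 4.

4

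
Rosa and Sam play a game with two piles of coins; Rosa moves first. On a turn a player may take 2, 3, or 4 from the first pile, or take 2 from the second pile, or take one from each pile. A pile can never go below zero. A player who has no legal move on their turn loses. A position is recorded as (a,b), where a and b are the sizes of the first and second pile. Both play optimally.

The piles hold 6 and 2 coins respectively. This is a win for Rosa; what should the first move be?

Move to (3,2).

Compute win/loss labels from the base case upward. A position with no move is L. Any other position is W if it can reach an L in one move, else L.
No move ever increases a pile, so every position that can arise here has a ≤ 6 and b ≤ 2; it is enough to label the cells with 0 ≤ a ≤ 6 and 0 ≤ b ≤ 2.
Every move lowers a or b (never raises either), so fill the grid row by row in increasing a, and left to right within a row: each cell's successors are then already labelled.
      b=0  b=1  b=2
a=0:    L    L    W
a=1:    L    W    W
a=2:    W    W    L
a=3:    W    W    L
a=4:    W    W    W
a=5:    W    L    W
a=6:    L    L    W
Cells with no legal move (terminal, hence L): (0,0), (0,1), (1,0).
The remaining L cells, each justified by listing all of its moves:
(2,2): →(0,2)(W), (2,0)(W), (1,1)(W) — all W, so L
(3,2): →(1,2)(W), (0,2)(W), (3,0)(W), (2,1)(W) — all W, so L
(5,1): →(3,1)(W), (2,1)(W), (1,1)(W), (4,0)(W) — all W, so L
(6,0): →(4,0)(W), (3,0)(W), (2,0)(W) — all W, so L
(6,1): →(4,1)(W), (3,1)(W), (2,1)(W), (5,0)(W) — all W, so L
Every other cell has at least one move into one of the L cells above, so it is W.
From (6,2), the L positions reachable in one move are: (3,2), (2,2), (6,0), (5,1). Any move reaching one of these is winning.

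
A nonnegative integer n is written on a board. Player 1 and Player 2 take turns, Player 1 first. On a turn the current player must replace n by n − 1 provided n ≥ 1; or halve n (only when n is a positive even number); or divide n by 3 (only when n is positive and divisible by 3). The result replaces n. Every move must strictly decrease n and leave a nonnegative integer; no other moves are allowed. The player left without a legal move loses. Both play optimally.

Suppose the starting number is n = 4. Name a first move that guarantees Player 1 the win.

Compute win/loss labels from the base case upward. A position with no move is L. Any other position is W if it can reach an L in one move, else L.
n=0: no move → L
n=1: W (go to 0, an L position)
n=2: L (sole option 1(W) is W)
n=3: W (go to 2, an L position)
n=4: W (go to 2, an L position)
From 4, the L positions reachable in one move are: 2.

Move to 2.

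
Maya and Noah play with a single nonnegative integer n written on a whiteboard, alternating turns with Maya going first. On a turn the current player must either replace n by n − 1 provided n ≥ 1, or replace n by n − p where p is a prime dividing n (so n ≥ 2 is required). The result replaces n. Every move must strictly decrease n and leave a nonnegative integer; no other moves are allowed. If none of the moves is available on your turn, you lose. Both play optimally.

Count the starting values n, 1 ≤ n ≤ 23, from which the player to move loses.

5

Compute win/loss labels from the base case upward. A position with no move is L. Any other position is W if it can reach an L in one move, else L.
n=0: no move → L
n=1: can move to 0, which is L ⇒ W
n=2: can move to 0, which is L ⇒ W
n=3: can move to 0, which is L ⇒ W
n=4: moves to 2(W), 3(W); every one is W ⇒ L
n=5: can move to 0, which is L ⇒ W
n=6: can move to 4, which is L ⇒ W
n=7: can move to 0, which is L ⇒ W
n=8: moves to 6(W), 7(W); every one is W ⇒ L
n=9: can move to 8, which is L ⇒ W
n=10: can move to 8, which is L ⇒ W
n=11: can move to 0, which is L ⇒ W
n=12: moves to 9(W), 10(W), 11(W); every one is W ⇒ L
n=13: can move to 0, which is L ⇒ W
n=14: can move to 12, which is L ⇒ W
n=15: can move to 12, which is L ⇒ W
n=16: moves to 14(W), 15(W); every one is W ⇒ L
n=17: can move to 0, which is L ⇒ W
n=18: can move to 16, which is L ⇒ W
n=19: can move to 0, which is L ⇒ W
n=20: moves to 15(W), 18(W), 19(W); every one is W ⇒ L
n=21: can move to 20, which is L ⇒ W
n=22: can move to 20, which is L ⇒ W
n=23: can move to 0, which is L ⇒ W
L entries with 1 ≤ n ≤ 23 (n=0 is outside the asked range and is not counted): n = 4, 8, 12, 16, 20; that makes 5.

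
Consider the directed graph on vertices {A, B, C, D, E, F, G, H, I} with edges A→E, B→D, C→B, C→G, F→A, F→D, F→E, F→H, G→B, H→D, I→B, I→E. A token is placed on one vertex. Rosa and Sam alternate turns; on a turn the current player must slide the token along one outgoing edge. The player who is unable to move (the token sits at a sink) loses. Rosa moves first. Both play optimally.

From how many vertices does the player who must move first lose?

Classify positions by backward induction: terminal positions (no move available) are L. From any other position, the mover wins iff some move reaches an L.
Every edge goes from a vertex to one that appears earlier in the order D, E, A, H, B, F, G, I, C, so processing vertices in that order labels each vertex after all of its successors.
D: no outgoing edge → L
E: no outgoing edge → L
A: W (go to E, an L position)
H: W (go to D, an L position)
B: W (go to D, an L position)
F: W (go to E, an L position)
G: L (sole option B(W) is W)
I: W (go to E, an L position)
C: W (go to G, an L position)
The L vertices are D, E, G; that is 3 in all.

3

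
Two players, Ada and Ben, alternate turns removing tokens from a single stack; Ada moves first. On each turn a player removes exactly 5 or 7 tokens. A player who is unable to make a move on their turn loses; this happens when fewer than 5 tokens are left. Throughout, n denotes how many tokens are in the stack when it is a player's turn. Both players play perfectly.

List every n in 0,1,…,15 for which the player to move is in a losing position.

0, 1, 2, 3, 4, 12, 13, 14, 15

Label each position W (a win for the player to move) or L (a loss). A position with no legal move is L; any other position is W exactly when some move reaches an L, and L when every move reaches a W.
n=0: no move → L
n=1: no move → L
n=2: no move → L
n=3: no move → L
n=4: no move → L
n=5: reaches L-position 0 → W
n=6: reaches L-position 1 → W
n=7: reaches L-position 2 → W
n=8: reaches L-position 3 → W
n=9: reaches L-position 4 → W
n=10: reaches L-position 3 → W
n=11: reaches L-position 4 → W
n=12: only reaches 7(W), 5(W), all W → L
n=13: only reaches 8(W), 6(W), all W → L
n=14: only reaches 9(W), 7(W), all W → L
n=15: only reaches 10(W), 8(W), all W → L
Reading off the rows marked L gives the requested list; there are 9 such values of n.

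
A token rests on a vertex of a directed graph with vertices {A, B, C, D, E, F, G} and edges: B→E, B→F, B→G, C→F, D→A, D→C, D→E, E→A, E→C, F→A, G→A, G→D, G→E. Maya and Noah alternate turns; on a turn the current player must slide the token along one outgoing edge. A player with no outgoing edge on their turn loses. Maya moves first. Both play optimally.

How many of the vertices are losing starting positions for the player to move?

Work bottom-up. With no move the player to move loses. Otherwise the position is W if at least one move leads to an L position for the opponent, and L if every move leads to a W.
Every edge goes from a vertex to one that appears earlier in the order A, F, C, E, D, G, B, so processing vertices in that order labels each vertex after all of its successors.
A: no outgoing edge → L
F: can move to A, which is L ⇒ W
C: the only move is to F(W), a W ⇒ L
E: can move to C, which is L ⇒ W
D: can move to C, which is L ⇒ W
G: can move to A, which is L ⇒ W
B: moves to G(W), E(W), F(W); every one is W ⇒ L
The L vertices are A, B, C; that is 3 in all.

3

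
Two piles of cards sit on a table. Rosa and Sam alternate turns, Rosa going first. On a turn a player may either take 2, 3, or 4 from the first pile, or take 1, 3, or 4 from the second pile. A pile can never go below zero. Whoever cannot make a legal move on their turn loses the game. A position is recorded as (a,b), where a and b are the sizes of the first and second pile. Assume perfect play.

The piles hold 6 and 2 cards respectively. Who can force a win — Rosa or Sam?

Use the standard recursion: the mover loses at a terminal position; elsewhere, the mover wins exactly when some move hands the opponent an L position.
No move ever increases a pile, so every position that can arise here has a ≤ 6 and b ≤ 2; it is enough to label the cells with 0 ≤ a ≤ 6 and 0 ≤ b ≤ 2.
Every move lowers a or b (never raises either), so fill the grid row by row in increasing a, and left to right within a row: each cell's successors are then already labelled.
      b=0  b=1  b=2
a=0:    L    W    L
a=1:    L    W    L
a=2:    W    L    W
a=3:    W    L    W
a=4:    W    W    W
a=5:    W    W    W
a=6:    L    W    L
Cells with no legal move (terminal, hence L): (0,0), (1,0).
The remaining L cells, each justified by listing all of its moves:
(0,2): only reaches (0,1)(W), which is W → L
(1,2): only reaches (1,1)(W), which is W → L
(2,1): only reaches (0,1)(W), (2,0)(W), all W → L
(3,1): only reaches (1,1)(W), (0,1)(W), (3,0)(W), all W → L
(6,0): only reaches (4,0)(W), (3,0)(W), (2,0)(W), all W → L
(6,2): only reaches (4,2)(W), (3,2)(W), (2,2)(W), (6,1)(W), all W → L
Every other cell has at least one move into one of the L cells above, so it is W.
The starting position (6,2) is L: whatever Rosa does, the opponent receives a W position.

Sam wins.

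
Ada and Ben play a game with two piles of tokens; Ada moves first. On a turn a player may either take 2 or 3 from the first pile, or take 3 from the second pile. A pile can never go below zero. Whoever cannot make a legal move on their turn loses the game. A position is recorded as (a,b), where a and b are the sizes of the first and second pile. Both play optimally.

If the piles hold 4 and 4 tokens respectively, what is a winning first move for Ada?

Move to (2,4).

Classify positions by backward induction: terminal positions (no move available) are L. From any other position, the mover wins iff some move reaches an L.
No move ever increases a pile, so every position that can arise here has a ≤ 4 and b ≤ 4; it is enough to label the cells with 0 ≤ a ≤ 4 and 0 ≤ b ≤ 4.
Every move lowers a or b (never raises either), so fill the grid row by row in increasing a, and left to right within a row: each cell's successors are then already labelled.
      b=0  b=1  b=2  b=3  b=4
a=0:    L    L    L    W    W
a=1:    L    L    L    W    W
a=2:    W    W    W    L    L
a=3:    W    W    W    L    L
a=4:    W    W    W    W    W
Cells with no legal move (terminal, hence L): (0,0), (0,1), (0,2), (1,0), (1,1), (1,2).
The remaining L cells, each justified by listing all of its moves:
(2,3): moves to (0,3)(W), (2,0)(W); every one is W ⇒ L
(2,4): moves to (0,4)(W), (2,1)(W); every one is W ⇒ L
(3,3): moves to (1,3)(W), (0,3)(W), (3,0)(W); every one is W ⇒ L
(3,4): moves to (1,4)(W), (0,4)(W), (3,1)(W); every one is W ⇒ L
Every other cell has at least one move into one of the L cells above, so it is W.
From (4,4), the L positions reachable in one move are: (2,4).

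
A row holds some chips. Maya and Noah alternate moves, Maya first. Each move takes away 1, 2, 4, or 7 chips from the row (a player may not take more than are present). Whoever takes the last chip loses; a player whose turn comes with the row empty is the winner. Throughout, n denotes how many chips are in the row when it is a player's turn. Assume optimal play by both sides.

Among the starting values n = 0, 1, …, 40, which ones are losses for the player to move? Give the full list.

1, 4, 7, 10, 13, 16, 19, 22, 25, 28, 31, 34, 37, 40

Positions with no move are W. A position that does have a move is losing for the player to move precisely when every available move leads to a winning position for the opponent. Fill in the labels:
n=0: no move; the opponent has just taken the last chip and therefore loses → W
n=1: →0(W) only, which is W, so L
n=2: →1(L), so W
n=3: →1(L), so W
n=4: →3(W), 2(W), 0(W) — all W, so L
n=5: →4(L), so W
n=6: →4(L), so W
n=7: →6(W), 5(W), 3(W), 0(W) — all W, so L
n=8: →7(L), so W
n=9: →7(L), so W
n=10: →9(W), 8(W), 6(W), 3(W) — all W, so L
n=11: →10(L), so W
n=12: →10(L), so W
n=13: →12(W), 11(W), 9(W), 6(W) — all W, so L
n=14: →13(L), so W
n=15: →13(L), so W
n=16: →15(W), 14(W), 12(W), 9(W) — all W, so L
n=17: →16(L), so W
n=18: →16(L), so W
n=19: →18(W), 17(W), 15(W), 12(W) — all W, so L
n=20: →19(L), so W
n=21: →19(L), so W
n=22: →21(W), 20(W), 18(W), 15(W) — all W, so L
n=23: →22(L), so W
n=24: →22(L), so W
n=25: →24(W), 23(W), 21(W), 18(W) — all W, so L
n=26: →25(L), so W
n=27: →25(L), so W
n=28: →27(W), 26(W), 24(W), 21(W) — all W, so L
n=29: →28(L), so W
n=30: →28(L), so W
n=31: →30(W), 29(W), 27(W), 24(W) — all W, so L
n=32: →31(L), so W
n=33: →31(L), so W
n=34: →33(W), 32(W), 30(W), 27(W) — all W, so L
n=35: →34(L), so W
n=36: →34(L), so W
n=37: →36(W), 35(W), 33(W), 30(W) — all W, so L
n=38: →37(L), so W
n=39: →37(L), so W
n=40: →39(W), 38(W), 36(W), 33(W) — all W, so L
Reading off the rows marked L gives the requested list; there are 14 such values of n.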